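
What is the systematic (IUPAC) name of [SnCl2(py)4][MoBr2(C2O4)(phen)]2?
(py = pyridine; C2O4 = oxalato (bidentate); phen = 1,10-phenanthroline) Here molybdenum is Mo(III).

Mo is given as +3; the anion's ligand charges sum to -4, so the complex anion is 1−.
With 2 anions per cation, the cation must be 2×1 = 2+.
Cation: ligand charges sum to -2; for the ion to be 2+, Sn = +4.

dichlorotetrakis(pyridine)tin(IV) dibromooxalato(1,10-phenanthroline)molybdate(III)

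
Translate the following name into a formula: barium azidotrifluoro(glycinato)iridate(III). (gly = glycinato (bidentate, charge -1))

Ba[IrF3(gly)(N3)]

Ligands: 3 fluoro (F, -1), 1 azido (N3, -1), 1 glycinato (gly, -1). Ligand charge sum = -5.
Charge balance with barium (+2) requires 1 complex ion per 1 barium.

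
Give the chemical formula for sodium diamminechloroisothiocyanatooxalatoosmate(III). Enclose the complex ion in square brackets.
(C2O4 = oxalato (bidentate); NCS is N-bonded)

Na[Os(C2O4)Cl(NCS)(NH3)2]

Ligands: 1 chloro (Cl, -1), 1 oxalato (C2O4, -2), 2 ammine (NH3, neutral), 1 isothiocyanato (NCS, -1). Ligand charge sum = -4.
With Os in oxidation state +3, the complex ion is [Os...]^1−.
Charge balance with sodium (+1) requires 1 complex ion per 1 sodium.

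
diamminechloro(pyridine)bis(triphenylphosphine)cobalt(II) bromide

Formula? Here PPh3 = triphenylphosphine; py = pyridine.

Ligands: 2 triphenylphosphine (PPh3, neutral), 1 pyridine (py, neutral), 2 ammine (NH3, neutral), 1 chloro (Cl, -1). Ligand charge sum = -1.
With Co in oxidation state +2, the complex ion is [Co...]^1+.
Charge balance with bromide (-1) requires 1 complex ion per 1 bromide.

[CoCl(NH3)2(PPh3)2(py)]Br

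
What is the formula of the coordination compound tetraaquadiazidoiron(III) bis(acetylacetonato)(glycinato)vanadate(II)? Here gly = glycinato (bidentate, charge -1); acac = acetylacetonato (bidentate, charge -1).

[Fe(H2O)4(N3)2][V(acac)2(gly)]

Cation [Fe…]: ligand charges -2, Fe(III) ⇒ ion charge 1+.
Anion [V…]: ligand charges -3, V(II) ⇒ ion charge 1−.
One 1+ cation balances one 1− anion.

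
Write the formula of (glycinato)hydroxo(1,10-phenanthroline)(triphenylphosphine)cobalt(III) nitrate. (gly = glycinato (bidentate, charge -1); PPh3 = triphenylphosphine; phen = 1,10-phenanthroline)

[Co(gly)(OH)(phen)(PPh3)]NO3

Ligands: 1 glycinato (gly, -1), 1 triphenylphosphine (PPh3, neutral), 1 hydroxo (OH, -1), 1 1,10-phenanthroline (phen, neutral). Ligand charge sum = -2.
With Co in oxidation state +3, the complex ion is [Co...]^1+.
Charge balance with nitrate (-1) requires 1 complex ion per 1 nitrate.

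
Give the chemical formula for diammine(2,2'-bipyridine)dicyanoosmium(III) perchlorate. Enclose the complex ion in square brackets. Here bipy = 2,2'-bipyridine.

Ligands: 1 2,2'-bipyridine (bipy, neutral), 2 cyano (CN, -1), 2 ammine (NH3, neutral). Ligand charge sum = -2.
Charge balance with perchlorate (-1) requires 1 complex ion per 1 perchlorate.

[Os(bipy)(CN)2(NH3)2]ClO4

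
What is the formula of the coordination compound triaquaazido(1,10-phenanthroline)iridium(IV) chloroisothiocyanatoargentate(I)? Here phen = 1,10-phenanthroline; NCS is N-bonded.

[Ir(H2O)3(N3)(phen)][AgCl(NCS)]3

Cation [Ir…]: ligand charges -1, Ir(IV) ⇒ ion charge 3+.
Anion [Ag…]: ligand charges -2, Ag(I) ⇒ ion charge 1−.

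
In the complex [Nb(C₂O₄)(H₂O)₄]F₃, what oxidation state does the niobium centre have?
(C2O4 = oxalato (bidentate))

+5

3 fluoride outside the brackets (-1 each) → the complex ion is 3+.
Ligand charges: 4×H2O neutral; 1×C2O4 = -2; sum -2.
Nb + (-2) = 3+ ⇒ Nb is +5.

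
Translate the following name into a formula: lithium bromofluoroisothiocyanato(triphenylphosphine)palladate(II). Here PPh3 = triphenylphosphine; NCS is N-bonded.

Ligands: 1 triphenylphosphine (PPh3, neutral), 1 fluoro (F, -1), 1 isothiocyanato (NCS, -1), 1 bromo (Br, -1). Ligand charge sum = -3.
With Pd in oxidation state +2, the complex ion is [Pd...]^1−.
Charge balance with lithium (+1) requires 1 complex ion per 1 lithium.

Li[PdBrF(NCS)(PPh3)]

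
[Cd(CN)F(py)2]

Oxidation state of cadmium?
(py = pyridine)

+2

No counter-ion: the bracketed complex is neutral.
Ligand charges: 1×F = -1; 2×py neutral; 1×CN = -1; sum -2.
Cd + (-2) = 0 ⇒ Cd is +2.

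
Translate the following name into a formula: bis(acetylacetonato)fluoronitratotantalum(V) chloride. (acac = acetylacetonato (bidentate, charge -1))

Ligands: 2 acetylacetonato (acac, -1), 1 nitrato (NO3, -1), 1 fluoro (F, -1). Ligand charge sum = -4.
Charge balance with chloride (-1) requires 1 complex ion per 1 chloride.

[Ta(acac)2F(NO3)]Cl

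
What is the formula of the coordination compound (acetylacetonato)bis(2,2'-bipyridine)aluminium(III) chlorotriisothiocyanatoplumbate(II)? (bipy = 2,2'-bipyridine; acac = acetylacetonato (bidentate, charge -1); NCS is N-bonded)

[Al(acac)(bipy)2][PbCl(NCS)3]

Cation [Al…]: ligand charges -1, Al(III) ⇒ ion charge 2+.
Anion [Pb…]: ligand charges -4, Pb(II) ⇒ ion charge 2−.
One 2+ cation balances one 2− anion.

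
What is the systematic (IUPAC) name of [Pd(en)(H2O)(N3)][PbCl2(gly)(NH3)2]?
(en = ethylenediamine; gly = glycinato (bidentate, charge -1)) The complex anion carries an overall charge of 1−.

aquaazido(ethylenediamine)palladium(II) diamminedichloro(glycinato)plumbate(II)

The complex anion is given as 1−; its ligand charges sum to -3, so Pb = +2.
A 1:1 salt means the cation carries the equal and opposite charge, 1+.
Cation: ligand charges sum to -1; for the ion to be 1+, Pd = +2.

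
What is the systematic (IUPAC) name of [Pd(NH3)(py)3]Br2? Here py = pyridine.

amminetris(pyridine)palladium(II) bromide

The 2 bromide counter-ions carry a total charge of -2, so each complex ion is 2+.
Ligand charges: 1×ammine (neutral), 3×pyridine (neutral); total 0. So Pd + (0) = 2+, giving Pd = +2.
Ligands are named alphabetically: ammine before pyridine.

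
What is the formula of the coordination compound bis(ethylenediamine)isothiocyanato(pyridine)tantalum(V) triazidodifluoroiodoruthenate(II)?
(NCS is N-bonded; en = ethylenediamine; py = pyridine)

[Ta(en)2(NCS)(py)][RuF2I(N3)3]

Cation [Ta…]: ligand charges -1, Ta(V) ⇒ ion charge 4+.
Anion [Ru…]: ligand charges -6, Ru(II) ⇒ ion charge 4−.
One 4+ cation balances one 4− anion.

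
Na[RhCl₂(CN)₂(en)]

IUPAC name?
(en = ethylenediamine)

sodium dichlorodicyano(ethylenediamine)rhodate(III)

The 1 sodium counter-ion carries a total charge of +1, so each complex ion is 1−.
Ligand charges: 1×ethylenediamine (neutral), 2×chloro (-1 each), 2×cyano (-1 each); total -4. So Rh + (-4) = 1−, giving Rh = +3.
Ligands are named alphabetically: chloro before cyano before ethylenediamine.
The complex ion is anionic, so rhodium takes the -ate form rhodate(III).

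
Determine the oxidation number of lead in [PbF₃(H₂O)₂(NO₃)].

+4

No counter-ion: the bracketed complex is neutral.
Ligand charges: 3×F = -3; 1×NO3 = -1; 2×H2O neutral; sum -4.
Pb + (-4) = 0 ⇒ Pb is +4.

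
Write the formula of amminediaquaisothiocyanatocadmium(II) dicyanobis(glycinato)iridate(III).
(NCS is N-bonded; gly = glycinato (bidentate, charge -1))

[Cd(H2O)2(NCS)(NH3)][Ir(CN)2(gly)2]

Cation [Cd…]: ligand charges -1, Cd(II) ⇒ ion charge 1+.
Anion [Ir…]: ligand charges -4, Ir(III) ⇒ ion charge 1−.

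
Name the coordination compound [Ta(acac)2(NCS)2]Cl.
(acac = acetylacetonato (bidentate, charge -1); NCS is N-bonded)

The 1 chloride counter-ion carries a total charge of -1, so each complex ion is 1+.
Ligand charges: 2×acetylacetonato (-1 each), 2×isothiocyanato (-1 each); total -4. So Ta + (-4) = 1+, giving Ta = +5.
Ligands are named alphabetically: acetylacetonato before isothiocyanato.

bis(acetylacetonato)diisothiocyanatotantalum(V) chloride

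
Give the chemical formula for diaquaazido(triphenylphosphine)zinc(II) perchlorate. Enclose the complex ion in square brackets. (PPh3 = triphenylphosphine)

[Zn(H2O)2(N3)(PPh3)]ClO4

Ligands: 1 azido (N3, -1), 1 triphenylphosphine (PPh3, neutral), 2 aqua (H2O, neutral). Ligand charge sum = -1.
With Zn in oxidation state +2, the complex ion is [Zn...]^1+.
Charge balance with perchlorate (-1) requires 1 complex ion per 1 perchlorate.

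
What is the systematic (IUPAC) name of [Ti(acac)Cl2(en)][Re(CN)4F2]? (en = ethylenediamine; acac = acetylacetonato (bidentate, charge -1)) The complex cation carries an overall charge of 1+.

Both ions are complex: the cation is named first with the plain metal name, the anion second with the -ate form; each ion's ligands are alphabetised independently.
The complex cation is given as 1+; its ligand charges sum to -3, so Ti = +4.
A 1:1 salt means the anion carries the equal and opposite charge, 1−.
Anion: ligand charges sum to -6; for the ion to be 1−, Re = +5.

(acetylacetonato)dichloro(ethylenediamine)titanium(IV) tetracyanodifluororhenate(V)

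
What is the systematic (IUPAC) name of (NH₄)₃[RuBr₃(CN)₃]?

The 3 ammonium counter-ions carry a total charge of +3, so each complex ion is 3−.
Ligand charges: 3×bromo (-1 each), 3×cyano (-1 each); total -6. So Ru + (-6) = 3−, giving Ru = +3.
The complex ion is anionic, so ruthenium takes the -ate form ruthenate(III).

ammonium tribromotricyanoruthenate(III)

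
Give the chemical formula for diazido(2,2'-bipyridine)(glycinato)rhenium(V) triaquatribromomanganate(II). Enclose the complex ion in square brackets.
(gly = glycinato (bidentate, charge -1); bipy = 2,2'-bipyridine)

[Re(bipy)(gly)(N3)2][MnBr3(H2O)3]2

Cation [Re…]: ligand charges -3, Re(V) ⇒ ion charge 2+.
Anion [Mn…]: ligand charges -3, Mn(II) ⇒ ion charge 1−.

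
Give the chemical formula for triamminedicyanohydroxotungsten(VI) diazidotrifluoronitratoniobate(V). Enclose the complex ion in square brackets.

Cation [W…]: ligand charges -3, W(VI) ⇒ ion charge 3+.
Anion [Nb…]: ligand charges -6, Nb(V) ⇒ ion charge 1−.

[W(CN)2(NH3)3(OH)][NbF3(N3)2(NO3)]3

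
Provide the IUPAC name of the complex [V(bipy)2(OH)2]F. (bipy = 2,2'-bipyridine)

bis(2,2'-bipyridine)dihydroxovanadium(III) fluoride

The 1 fluoride counter-ion carries a total charge of -1, so each complex ion is 1+.
Ligand charges: 2×hydroxo (-1 each), 2×2,2'-bipyridine (neutral); total -2. So V + (-2) = 1+, giving V = +3.
Ligands are named alphabetically: bipyridine before hydroxo.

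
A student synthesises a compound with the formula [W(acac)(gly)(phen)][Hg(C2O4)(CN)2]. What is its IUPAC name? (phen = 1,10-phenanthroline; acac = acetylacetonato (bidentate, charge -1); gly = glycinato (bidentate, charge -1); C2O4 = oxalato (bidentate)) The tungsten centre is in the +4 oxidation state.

(acetylacetonato)(glycinato)(1,10-phenanthroline)tungsten(IV) dicyanooxalatomercurate(II)

W is given as +4; the cation's ligand charges sum to -2, so the complex cation is 2+.
A 1:1 salt means the anion carries the equal and opposite charge, 2−.
Anion: ligand charges sum to -4; for the ion to be 2−, Hg = +2.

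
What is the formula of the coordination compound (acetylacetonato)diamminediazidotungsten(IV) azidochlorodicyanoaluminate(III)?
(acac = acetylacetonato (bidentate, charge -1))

[W(acac)(N3)2(NH3)2][AlCl(CN)2(N3)]

Cation [W…]: ligand charges -3, W(IV) ⇒ ion charge 1+.
Anion [Al…]: ligand charges -4, Al(III) ⇒ ion charge 1−.
One 1+ cation balances one 1− anion.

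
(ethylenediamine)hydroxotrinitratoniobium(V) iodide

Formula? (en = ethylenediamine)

[Nb(en)(NO3)3(OH)]I

Ligands: 1 hydroxo (OH, -1), 1 ethylenediamine (en, neutral), 3 nitrato (NO3, -1). Ligand charge sum = -4.
With Nb in oxidation state +5, the complex ion is [Nb...]^1+.
Charge balance with iodide (-1) requires 1 complex ion per 1 iodide.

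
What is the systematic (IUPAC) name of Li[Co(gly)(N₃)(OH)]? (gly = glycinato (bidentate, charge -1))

The 1 lithium counter-ion carries a total charge of +1, so each complex ion is 1−.
Ligand charges: 1×hydroxo (-1 each), 1×azido (-1 each), 1×glycinato (-1 each); total -3. So Co + (-3) = 1−, giving Co = +2.
The complex ion is anionic, so cobalt takes the -ate form cobaltate(II).

lithium azido(glycinato)hydroxocobaltate(II)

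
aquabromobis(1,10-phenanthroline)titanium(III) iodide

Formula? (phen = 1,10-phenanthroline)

[TiBr(H2O)(phen)2]I2

Ligands: 1 aqua (H2O, neutral), 1 bromo (Br, -1), 2 1,10-phenanthroline (phen, neutral). Ligand charge sum = -1.
With Ti in oxidation state +3, the complex ion is [Ti...]^2+.
Charge balance with iodide (-1) requires 1 complex ion per 2 iodide.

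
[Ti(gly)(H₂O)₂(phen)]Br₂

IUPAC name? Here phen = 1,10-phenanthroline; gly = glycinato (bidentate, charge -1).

diaqua(glycinato)(1,10-phenanthroline)titanium(III) bromide

The 2 bromide counter-ions carry a total charge of -2, so each complex ion is 2+.
Ligand charges: 1×1,10-phenanthroline (neutral), 1×glycinato (-1 each), 2×aqua (neutral); total -1. So Ti + (-1) = 2+, giving Ti = +3.
Ligands are named alphabetically: aqua before glycinato before phenanthroline.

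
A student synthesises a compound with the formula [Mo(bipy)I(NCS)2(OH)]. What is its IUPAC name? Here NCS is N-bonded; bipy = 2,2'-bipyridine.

(2,2'-bipyridine)hydroxoiododiisothiocyanatomolybdenum(IV)

There is no counter-ion, so the complex is neutral overall.
Ligand charges: 1×hydroxo (-1 each), 1×iodo (-1 each), 2×isothiocyanato (-1 each), 1×2,2'-bipyridine (neutral); total -4. So Mo + (-4) = 0, giving Mo = +4.
Ligands are named alphabetically: bipyridine before hydroxo before iodo before isothiocyanato.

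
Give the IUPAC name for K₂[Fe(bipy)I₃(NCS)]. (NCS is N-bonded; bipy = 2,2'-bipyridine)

potassium (2,2'-bipyridine)triiodoisothiocyanatoferrate(II)

The 2 potassium counter-ions carry a total charge of +2, so each complex ion is 2−.
Ligand charges: 1×isothiocyanato (-1 each), 3×iodo (-1 each), 1×2,2'-bipyridine (neutral); total -4. So Fe + (-4) = 2−, giving Fe = +2.
Ligands are named alphabetically: bipyridine before iodo before isothiocyanato.
The complex ion is anionic, so iron takes the -ate form ferrate(II).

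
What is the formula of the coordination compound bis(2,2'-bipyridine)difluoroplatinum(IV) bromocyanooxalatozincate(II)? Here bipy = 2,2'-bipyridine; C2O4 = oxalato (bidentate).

Cation [Pt…]: ligand charges -2, Pt(IV) ⇒ ion charge 2+.
Anion [Zn…]: ligand charges -4, Zn(II) ⇒ ion charge 2−.
One 2+ cation balances one 2− anion.

[Pt(bipy)2F2][ZnBr(C2O4)(CN)]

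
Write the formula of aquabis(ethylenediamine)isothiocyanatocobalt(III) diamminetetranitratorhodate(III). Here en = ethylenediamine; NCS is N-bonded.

[Co(en)2(H2O)(NCS)][Rh(NH3)2(NO3)4]2

Cation [Co…]: ligand charges -1, Co(III) ⇒ ion charge 2+.
Anion [Rh…]: ligand charges -4, Rh(III) ⇒ ion charge 1−.
One 2+ cation requires 2 of the 1− anion.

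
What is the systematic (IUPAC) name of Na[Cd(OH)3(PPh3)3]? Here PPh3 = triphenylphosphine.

sodium trihydroxotris(triphenylphosphine)cadmate(II)

The 1 sodium counter-ion carries a total charge of +1, so each complex ion is 1−.
Ligand charges: 3×triphenylphosphine (neutral), 3×hydroxo (-1 each); total -3. So Cd + (-3) = 1−, giving Cd = +2.
Ligands are named alphabetically: hydroxo before triphenylphosphine.
The complex ion is anionic, so cadmium takes the -ate form cadmate(II).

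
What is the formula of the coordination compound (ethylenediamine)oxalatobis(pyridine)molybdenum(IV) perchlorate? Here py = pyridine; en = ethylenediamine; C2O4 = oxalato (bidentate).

Ligands: 2 pyridine (py, neutral), 1 ethylenediamine (en, neutral), 1 oxalato (C2O4, -2). Ligand charge sum = -2.
With Mo in oxidation state +4, the complex ion is [Mo...]^2+.
Charge balance with perchlorate (-1) requires 1 complex ion per 2 perchlorate.

[Mo(C2O4)(en)(py)2](ClO4)2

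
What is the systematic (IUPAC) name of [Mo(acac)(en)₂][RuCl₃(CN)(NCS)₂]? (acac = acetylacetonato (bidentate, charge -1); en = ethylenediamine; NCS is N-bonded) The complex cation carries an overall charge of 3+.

(acetylacetonato)bis(ethylenediamine)molybdenum(IV) trichlorocyanodiisothiocyanatoruthenate(III)

The complex cation is given as 3+; its ligand charges sum to -1, so Mo = +4.
A 1:1 salt means the anion carries the equal and opposite charge, 3−.
Anion: ligand charges sum to -6; for the ion to be 3−, Ru = +3.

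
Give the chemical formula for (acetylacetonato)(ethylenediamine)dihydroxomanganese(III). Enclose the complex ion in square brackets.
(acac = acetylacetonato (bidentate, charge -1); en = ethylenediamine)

[Mn(acac)(en)(OH)2]

Ligands: 2 hydroxo (OH, -1), 1 acetylacetonato (acac, -1), 1 ethylenediamine (en, neutral). Ligand charge sum = -3.
With Mn in oxidation state +3, the complex ion is [Mn...].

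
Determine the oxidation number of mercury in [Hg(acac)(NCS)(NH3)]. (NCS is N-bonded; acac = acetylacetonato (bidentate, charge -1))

+2

No counter-ion: the bracketed complex is neutral.
Ligand charges: 1×NH3 neutral; 1×NCS = -1; 1×acac = -1; sum -2.
Hg + (-2) = 0 ⇒ Hg is +2.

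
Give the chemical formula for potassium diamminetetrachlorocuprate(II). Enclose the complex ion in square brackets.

Ligands: 2 ammine (NH3, neutral), 4 chloro (Cl, -1). Ligand charge sum = -4.
With Cu in oxidation state +2, the complex ion is [Cu...]^2−.
Charge balance with potassium (+1) requires 1 complex ion per 2 potassium.

K2[CuCl4(NH3)2]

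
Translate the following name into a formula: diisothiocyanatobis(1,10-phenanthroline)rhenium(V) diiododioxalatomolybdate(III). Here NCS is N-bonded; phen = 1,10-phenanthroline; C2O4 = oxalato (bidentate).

[Re(NCS)2(phen)2][Mo(C2O4)2I2]

Cation [Re…]: ligand charges -2, Re(V) ⇒ ion charge 3+.
Anion [Mo…]: ligand charges -6, Mo(III) ⇒ ion charge 3−.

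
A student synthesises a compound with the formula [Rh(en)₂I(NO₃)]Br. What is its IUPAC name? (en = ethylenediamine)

The 1 bromide counter-ion carries a total charge of -1, so each complex ion is 1+.
Ligand charges: 1×nitrato (-1 each), 1×iodo (-1 each), 2×ethylenediamine (neutral); total -2. So Rh + (-2) = 1+, giving Rh = +3.
Ligands are named alphabetically: ethylenediamine before iodo before nitrato.

bis(ethylenediamine)iodonitratorhodium(III) bromide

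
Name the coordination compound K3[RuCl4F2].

potassium tetrachlorodifluororuthenate(III)

The 3 potassium counter-ions carry a total charge of +3, so each complex ion is 3−.
Ligand charges: 4×chloro (-1 each), 2×fluoro (-1 each); total -6. So Ru + (-6) = 3−, giving Ru = +3.
The complex ion is anionic, so ruthenium takes the -ate form ruthenate(III).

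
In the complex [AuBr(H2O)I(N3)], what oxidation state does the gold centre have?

+3

No counter-ion: the bracketed complex is neutral.
Ligand charges: 1×Br = -1; 1×H2O neutral; 1×N3 = -1; 1×I = -1; sum -3.
Au + (-3) = 0 ⇒ Au is +3.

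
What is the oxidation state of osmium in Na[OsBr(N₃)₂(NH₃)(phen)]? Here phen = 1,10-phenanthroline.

+2

1 sodium outside the brackets (+1 each) → the complex ion is 1−.
Ligand charges: 1×phen neutral; 2×N3 = -2; 1×NH3 neutral; 1×Br = -1; sum -3.
Os + (-3) = 1− ⇒ Os is +2.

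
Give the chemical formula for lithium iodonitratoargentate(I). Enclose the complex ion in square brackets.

Li[AgI(NO3)]

Ligands: 1 iodo (I, -1), 1 nitrato (NO3, -1). Ligand charge sum = -2.
Charge balance with lithium (+1) requires 1 complex ion per 1 lithium.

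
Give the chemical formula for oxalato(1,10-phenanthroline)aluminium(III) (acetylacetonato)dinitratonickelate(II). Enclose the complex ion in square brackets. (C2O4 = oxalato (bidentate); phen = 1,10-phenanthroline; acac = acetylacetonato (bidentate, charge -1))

[Al(C2O4)(phen)][Ni(acac)(NO3)2]

Cation [Al…]: ligand charges -2, Al(III) ⇒ ion charge 1+.
Anion [Ni…]: ligand charges -3, Ni(II) ⇒ ion charge 1−.
One 1+ cation balances one 1− anion.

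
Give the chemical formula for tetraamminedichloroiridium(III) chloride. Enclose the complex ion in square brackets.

[IrCl2(NH3)4]Cl

Ligands: 4 ammine (NH3, neutral), 2 chloro (Cl, -1). Ligand charge sum = -2.
Charge balance with chloride (-1) requires 1 complex ion per 1 chloride.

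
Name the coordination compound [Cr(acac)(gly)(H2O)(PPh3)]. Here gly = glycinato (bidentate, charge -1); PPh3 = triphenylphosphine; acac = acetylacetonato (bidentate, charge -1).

(acetylacetonato)aqua(glycinato)(triphenylphosphine)chromium(II)

There is no counter-ion, so the complex is neutral overall.
Ligand charges: 1×glycinato (-1 each), 1×triphenylphosphine (neutral), 1×aqua (neutral), 1×acetylacetonato (-1 each); total -2. So Cr + (-2) = 0, giving Cr = +2.
Ligands are named alphabetically: acetylacetonato before aqua before glycinato before triphenylphosphine.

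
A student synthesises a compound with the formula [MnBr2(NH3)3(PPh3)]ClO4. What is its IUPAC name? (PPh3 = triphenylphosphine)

The 1 perchlorate counter-ion carries a total charge of -1, so each complex ion is 1+.
Ligand charges: 2×bromo (-1 each), 3×ammine (neutral), 1×triphenylphosphine (neutral); total -2. So Mn + (-2) = 1+, giving Mn = +3.
Ligands are named alphabetically: ammine before bromo before triphenylphosphine.

triamminedibromo(triphenylphosphine)manganese(III) perchlorate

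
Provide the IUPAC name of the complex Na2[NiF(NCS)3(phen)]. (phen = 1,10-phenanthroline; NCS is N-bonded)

The 2 sodium counter-ions carry a total charge of +2, so each complex ion is 2−.
Ligand charges: 1×1,10-phenanthroline (neutral), 3×isothiocyanato (-1 each), 1×fluoro (-1 each); total -4. So Ni + (-4) = 2−, giving Ni = +2.
The complex ion is anionic, so nickel takes the -ate form nickelate(II).

sodium fluorotriisothiocyanato(1,10-phenanthroline)nickelate(II)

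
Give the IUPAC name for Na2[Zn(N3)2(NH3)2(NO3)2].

sodium diamminediazidodinitratozincate(II)

The 2 sodium counter-ions carry a total charge of +2, so each complex ion is 2−.
Ligand charges: 2×nitrato (-1 each), 2×ammine (neutral), 2×azido (-1 each); total -4. So Zn + (-4) = 2−, giving Zn = +2.
The complex ion is anionic, so zinc takes the -ate form zincate(II).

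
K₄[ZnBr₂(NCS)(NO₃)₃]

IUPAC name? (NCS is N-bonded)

The 4 potassium counter-ions carry a total charge of +4, so each complex ion is 4−.
Ligand charges: 2×bromo (-1 each), 3×nitrato (-1 each), 1×isothiocyanato (-1 each); total -6. So Zn + (-6) = 4−, giving Zn = +2.
Ligands are named alphabetically: bromo before isothiocyanato before nitrato.
The complex ion is anionic, so zinc takes the -ate form zincate(II).

potassium dibromoisothiocyanatotrinitratozincate(II)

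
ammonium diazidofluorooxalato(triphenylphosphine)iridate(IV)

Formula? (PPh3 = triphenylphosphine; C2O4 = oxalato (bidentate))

NH4[Ir(C2O4)F(N3)2(PPh3)]

Ligands: 2 azido (N3, -1), 1 triphenylphosphine (PPh3, neutral), 1 fluoro (F, -1), 1 oxalato (C2O4, -2). Ligand charge sum = -5.
Charge balance with ammonium (+1) requires 1 complex ion per 1 ammonium.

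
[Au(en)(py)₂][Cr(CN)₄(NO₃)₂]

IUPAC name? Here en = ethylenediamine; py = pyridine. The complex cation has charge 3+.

Both ions are complex: the cation is named first with the plain metal name, the anion second with the -ate form; each ion's ligands are alphabetised independently.
The complex cation is given as 3+; its ligand charges sum to 0, so Au = +3.
A 1:1 salt means the anion carries the equal and opposite charge, 3−.
Anion: ligand charges sum to -6; for the ion to be 3−, Cr = +3.

(ethylenediamine)bis(pyridine)gold(III) tetracyanodinitratochromate(III)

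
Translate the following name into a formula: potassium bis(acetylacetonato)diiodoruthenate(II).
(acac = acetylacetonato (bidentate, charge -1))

K2[Ru(acac)2I2]

Ligands: 2 acetylacetonato (acac, -1), 2 iodo (I, -1). Ligand charge sum = -4.
Charge balance with potassium (+1) requires 1 complex ion per 2 potassium.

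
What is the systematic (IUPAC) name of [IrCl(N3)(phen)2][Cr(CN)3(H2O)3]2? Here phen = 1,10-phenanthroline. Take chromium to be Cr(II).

Both ions are complex: the cation is named first with the plain metal name, the anion second with the -ate form; each ion's ligands are alphabetised independently.
Cr is given as +2; the anion's ligand charges sum to -3, so the complex anion is 1−.
With 2 anions per cation, the cation must be 2×1 = 2+.
Cation: ligand charges sum to -2; for the ion to be 2+, Ir = +4.

azidochlorobis(1,10-phenanthroline)iridium(IV) triaquatricyanochromate(II)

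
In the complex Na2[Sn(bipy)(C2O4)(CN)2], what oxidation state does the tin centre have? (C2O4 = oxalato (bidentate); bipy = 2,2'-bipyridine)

+2

2 sodium outside the brackets (+1 each) → the complex ion is 2−.
Ligand charges: 2×CN = -2; 1×C2O4 = -2; 1×bipy neutral; sum -4.
Sn + (-4) = 2− ⇒ Sn is +2.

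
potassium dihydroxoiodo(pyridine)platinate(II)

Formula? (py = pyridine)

K[PtI(OH)2(py)]

Ligands: 1 pyridine (py, neutral), 1 iodo (I, -1), 2 hydroxo (OH, -1). Ligand charge sum = -3.
Charge balance with potassium (+1) requires 1 complex ion per 1 potassium.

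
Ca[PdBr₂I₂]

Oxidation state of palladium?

+2

1 calcium outside the brackets (+2 each) → the complex ion is 2−.
Ligand charges: 2×Br = -2; 2×I = -2; sum -4.
Pd + (-4) = 2− ⇒ Pd is +2.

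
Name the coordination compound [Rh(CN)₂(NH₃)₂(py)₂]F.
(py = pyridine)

The 1 fluoride counter-ion carries a total charge of -1, so each complex ion is 1+.
Ligand charges: 2×ammine (neutral), 2×cyano (-1 each), 2×pyridine (neutral); total -2. So Rh + (-2) = 1+, giving Rh = +3.
Ligands are named alphabetically: ammine before cyano before pyridine.

diamminedicyanobis(pyridine)rhodium(III) fluoride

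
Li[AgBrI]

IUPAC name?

The 1 lithium counter-ion carries a total charge of +1, so each complex ion is 1−.
Ligand charges: 1×iodo (-1 each), 1×bromo (-1 each); total -2. So Ag + (-2) = 1−, giving Ag = +1.
The complex ion is anionic, so silver takes the -ate form argentate(I).

lithium bromoiodoargentate(I)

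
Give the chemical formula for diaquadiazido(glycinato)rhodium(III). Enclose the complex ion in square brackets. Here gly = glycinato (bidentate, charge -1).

Ligands: 1 glycinato (gly, -1), 2 azido (N3, -1), 2 aqua (H2O, neutral). Ligand charge sum = -3.
With Rh in oxidation state +3, the complex ion is [Rh...].

[Rh(gly)(H2O)2(N3)2]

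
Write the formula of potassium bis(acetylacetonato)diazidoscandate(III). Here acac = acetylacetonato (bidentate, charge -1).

K[Sc(acac)2(N3)2]

Ligands: 2 azido (N3, -1), 2 acetylacetonato (acac, -1). Ligand charge sum = -4.
With Sc in oxidation state +3, the complex ion is [Sc...]^1−.
Charge balance with potassium (+1) requires 1 complex ion per 1 potassium.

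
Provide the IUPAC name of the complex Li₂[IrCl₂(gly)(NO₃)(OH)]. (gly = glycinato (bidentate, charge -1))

lithium dichloro(glycinato)hydroxonitratoiridate(III)

The 2 lithium counter-ions carry a total charge of +2, so each complex ion is 2−.
Ligand charges: 1×hydroxo (-1 each), 1×glycinato (-1 each), 2×chloro (-1 each), 1×nitrato (-1 each); total -5. So Ir + (-5) = 2−, giving Ir = +3.
Ligands are named alphabetically: chloro before glycinato before hydroxo before nitrato.
The complex ion is anionic, so iridium takes the -ate form iridate(III).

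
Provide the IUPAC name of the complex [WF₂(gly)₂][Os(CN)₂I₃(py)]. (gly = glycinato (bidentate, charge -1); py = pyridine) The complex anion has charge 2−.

Both ions are complex: the cation is named first with the plain metal name, the anion second with the -ate form; each ion's ligands are alphabetised independently.
The complex anion is given as 2−; its ligand charges sum to -5, so Os = +3.
A 1:1 salt means the cation carries the equal and opposite charge, 2+.
Cation: ligand charges sum to -4; for the ion to be 2+, W = +6.

difluorobis(glycinato)tungsten(VI) dicyanotriiodo(pyridine)osmate(III)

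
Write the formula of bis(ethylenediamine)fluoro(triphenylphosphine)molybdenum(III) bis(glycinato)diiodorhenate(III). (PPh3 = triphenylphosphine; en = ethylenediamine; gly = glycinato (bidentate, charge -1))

Cation [Mo…]: ligand charges -1, Mo(III) ⇒ ion charge 2+.
Anion [Re…]: ligand charges -4, Re(III) ⇒ ion charge 1−.
One 2+ cation requires 2 of the 1− anion.

[Mo(en)2F(PPh3)][Re(gly)2I2]2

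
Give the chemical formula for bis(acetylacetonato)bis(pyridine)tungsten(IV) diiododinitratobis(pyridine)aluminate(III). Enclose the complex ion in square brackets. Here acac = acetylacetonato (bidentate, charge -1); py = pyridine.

[W(acac)2(py)2][AlI2(NO3)2(py)2]2

Cation [W…]: ligand charges -2, W(IV) ⇒ ion charge 2+.
Anion [Al…]: ligand charges -4, Al(III) ⇒ ion charge 1−.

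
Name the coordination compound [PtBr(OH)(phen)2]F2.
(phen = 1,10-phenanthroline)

The 2 fluoride counter-ions carry a total charge of -2, so each complex ion is 2+.
Ligand charges: 1×hydroxo (-1 each), 1×bromo (-1 each), 2×1,10-phenanthroline (neutral); total -2. So Pt + (-2) = 2+, giving Pt = +4.
Ligands are named alphabetically: bromo before hydroxo before phenanthroline.

bromohydroxobis(1,10-phenanthroline)platinum(IV) fluoride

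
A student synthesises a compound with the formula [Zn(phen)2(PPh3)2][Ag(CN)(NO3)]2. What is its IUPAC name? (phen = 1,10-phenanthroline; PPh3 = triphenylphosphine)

bis(1,10-phenanthroline)bis(triphenylphosphine)zinc(II) cyanonitratoargentate(I)

Both ions are complex: the cation is named first with the plain metal name, the anion second with the -ate form; each ion's ligands are alphabetised independently.
Zinc is always +2 in its complexes; the cation's ligand charges sum to 0, so the complex cation is 2+.
With 2 anions per cation, each anion must be 2/2 = 1−.
Anion: ligand charges sum to -2; for the ion to be 1−, Ag = +1.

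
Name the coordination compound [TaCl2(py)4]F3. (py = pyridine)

The 3 fluoride counter-ions carry a total charge of -3, so each complex ion is 3+.
Ligand charges: 4×pyridine (neutral), 2×chloro (-1 each); total -2. So Ta + (-2) = 3+, giving Ta = +5.
Ligands are named alphabetically: chloro before pyridine.

dichlorotetrakis(pyridine)tantalum(V) fluoride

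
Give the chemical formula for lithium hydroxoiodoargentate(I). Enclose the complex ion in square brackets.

Ligands: 1 iodo (I, -1), 1 hydroxo (OH, -1). Ligand charge sum = -2.
With Ag in oxidation state +1, the complex ion is [Ag...]^1−.
Charge balance with lithium (+1) requires 1 complex ion per 1 lithium.

Li[AgI(OH)]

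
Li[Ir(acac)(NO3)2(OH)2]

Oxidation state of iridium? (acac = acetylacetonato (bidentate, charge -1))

+4

1 lithium outside the brackets (+1 each) → the complex ion is 1−.
Ligand charges: 2×NO3 = -2; 2×OH = -2; 1×acac = -1; sum -5.
Ir + (-5) = 1− ⇒ Ir is +4.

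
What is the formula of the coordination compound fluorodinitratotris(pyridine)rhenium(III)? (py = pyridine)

Ligands: 1 fluoro (F, -1), 3 pyridine (py, neutral), 2 nitrato (NO3, -1). Ligand charge sum = -3.
With Re in oxidation state +3, the complex ion is [Re...].

[ReF(NO3)2(py)3]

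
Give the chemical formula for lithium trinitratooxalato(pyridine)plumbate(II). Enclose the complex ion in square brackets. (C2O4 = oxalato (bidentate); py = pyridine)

Ligands: 1 oxalato (C2O4, -2), 3 nitrato (NO3, -1), 1 pyridine (py, neutral). Ligand charge sum = -5.
With Pb in oxidation state +2, the complex ion is [Pb...]^3−.
Charge balance with lithium (+1) requires 1 complex ion per 3 lithium.

Li3[Pb(C2O4)(NO3)3(py)]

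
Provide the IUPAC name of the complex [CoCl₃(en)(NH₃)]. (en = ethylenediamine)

amminetrichloro(ethylenediamine)cobalt(III)

There is no counter-ion, so the complex is neutral overall.
Ligand charges: 3×chloro (-1 each), 1×ammine (neutral), 1×ethylenediamine (neutral); total -3. So Co + (-3) = 0, giving Co = +3.
Ligands are named alphabetically: ammine before chloro before ethylenediamine.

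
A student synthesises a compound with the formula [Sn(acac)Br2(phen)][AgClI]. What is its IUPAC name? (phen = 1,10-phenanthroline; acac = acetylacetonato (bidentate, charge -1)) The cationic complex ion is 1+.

(acetylacetonato)dibromo(1,10-phenanthroline)tin(IV) chloroiodoargentate(I)

The complex cation is given as 1+; its ligand charges sum to -3, so Sn = +4.
A 1:1 salt means the anion carries the equal and opposite charge, 1−.
Anion: ligand charges sum to -2; for the ion to be 1−, Ag = +1.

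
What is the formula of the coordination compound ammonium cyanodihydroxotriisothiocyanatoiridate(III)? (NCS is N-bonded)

Ligands: 1 cyano (CN, -1), 3 isothiocyanato (NCS, -1), 2 hydroxo (OH, -1). Ligand charge sum = -6.
With Ir in oxidation state +3, the complex ion is [Ir...]^3−.
Charge balance with ammonium (+1) requires 1 complex ion per 3 ammonium.

(NH4)3[Ir(CN)(NCS)3(OH)2]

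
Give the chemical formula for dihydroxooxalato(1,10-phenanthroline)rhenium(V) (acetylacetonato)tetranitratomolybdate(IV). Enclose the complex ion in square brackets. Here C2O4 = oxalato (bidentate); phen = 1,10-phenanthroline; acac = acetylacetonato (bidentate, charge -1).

[Re(C2O4)(OH)2(phen)][Mo(acac)(NO3)4]

Cation [Re…]: ligand charges -4, Re(V) ⇒ ion charge 1+.
Anion [Mo…]: ligand charges -5, Mo(IV) ⇒ ion charge 1−.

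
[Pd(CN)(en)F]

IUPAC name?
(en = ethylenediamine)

There is no counter-ion, so the complex is neutral overall.
Ligand charges: 1×fluoro (-1 each), 1×ethylenediamine (neutral), 1×cyano (-1 each); total -2. So Pd + (-2) = 0, giving Pd = +2.
Ligands are named alphabetically: cyano before ethylenediamine before fluoro.

cyano(ethylenediamine)fluoropalladium(II)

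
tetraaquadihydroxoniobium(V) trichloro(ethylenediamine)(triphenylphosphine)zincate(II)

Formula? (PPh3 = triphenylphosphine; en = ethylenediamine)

[Nb(H2O)4(OH)2][ZnCl3(en)(PPh3)]3

Cation [Nb…]: ligand charges -2, Nb(V) ⇒ ion charge 3+.
Anion [Zn…]: ligand charges -3, Zn(II) ⇒ ion charge 1−.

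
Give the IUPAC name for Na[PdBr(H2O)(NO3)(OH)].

The 1 sodium counter-ion carries a total charge of +1, so each complex ion is 1−.
Ligand charges: 1×nitrato (-1 each), 1×hydroxo (-1 each), 1×aqua (neutral), 1×bromo (-1 each); total -3. So Pd + (-3) = 1−, giving Pd = +2.
The complex ion is anionic, so palladium takes the -ate form palladate(II).

sodium aquabromohydroxonitratopalladate(II)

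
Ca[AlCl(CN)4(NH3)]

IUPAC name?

The 1 calcium counter-ion carries a total charge of +2, so each complex ion is 2−.
Ligand charges: 4×cyano (-1 each), 1×chloro (-1 each), 1×ammine (neutral); total -5. So Al + (-5) = 2−, giving Al = +3.
The complex ion is anionic, so aluminium takes the -ate form aluminate(III).

calcium amminechlorotetracyanoaluminate(III)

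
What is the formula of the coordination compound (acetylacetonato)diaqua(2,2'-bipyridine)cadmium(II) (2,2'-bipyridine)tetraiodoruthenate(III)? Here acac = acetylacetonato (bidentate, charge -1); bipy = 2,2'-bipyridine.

Cation [Cd…]: ligand charges -1, Cd(II) ⇒ ion charge 1+.
Anion [Ru…]: ligand charges -4, Ru(III) ⇒ ion charge 1−.

[Cd(acac)(bipy)(H2O)2][Ru(bipy)I4]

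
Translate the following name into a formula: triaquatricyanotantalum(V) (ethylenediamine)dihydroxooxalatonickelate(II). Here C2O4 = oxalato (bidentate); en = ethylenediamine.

Cation [Ta…]: ligand charges -3, Ta(V) ⇒ ion charge 2+.
Anion [Ni…]: ligand charges -4, Ni(II) ⇒ ion charge 2−.

[Ta(CN)3(H2O)3][Ni(C2O4)(en)(OH)2]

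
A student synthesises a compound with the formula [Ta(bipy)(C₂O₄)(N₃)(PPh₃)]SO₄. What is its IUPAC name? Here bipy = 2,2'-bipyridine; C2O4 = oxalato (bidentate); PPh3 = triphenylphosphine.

The 1 sulfate counter-ion carries a total charge of -2, so each complex ion is 2+.
Ligand charges: 1×2,2'-bipyridine (neutral), 1×oxalato (-2 each), 1×triphenylphosphine (neutral), 1×azido (-1 each); total -3. So Ta + (-3) = 2+, giving Ta = +5.
Ligands are named alphabetically: azido before bipyridine before oxalato before triphenylphosphine.

azido(2,2'-bipyridine)oxalato(triphenylphosphine)tantalum(V) sulfate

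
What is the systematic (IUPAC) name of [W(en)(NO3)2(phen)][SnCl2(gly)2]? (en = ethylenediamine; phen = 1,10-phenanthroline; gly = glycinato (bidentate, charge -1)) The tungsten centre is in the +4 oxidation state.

(ethylenediamine)dinitrato(1,10-phenanthroline)tungsten(IV) dichlorobis(glycinato)stannate(II)

Both ions are complex: the cation is named first with the plain metal name, the anion second with the -ate form; each ion's ligands are alphabetised independently.
W is given as +4; the cation's ligand charges sum to -2, so the complex cation is 2+.
A 1:1 salt means the anion carries the equal and opposite charge, 2−.
Anion: ligand charges sum to -4; for the ion to be 2−, Sn = +2.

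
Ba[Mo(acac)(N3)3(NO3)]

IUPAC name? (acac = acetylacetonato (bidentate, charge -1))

barium (acetylacetonato)triazidonitratomolybdate(III)

The 1 barium counter-ion carries a total charge of +2, so each complex ion is 2−.
Ligand charges: 1×nitrato (-1 each), 3×azido (-1 each), 1×acetylacetonato (-1 each); total -5. So Mo + (-5) = 2−, giving Mo = +3.
Ligands are named alphabetically: acetylacetonato before azido before nitrato.
The complex ion is anionic, so molybdenum takes the -ate form molybdate(III).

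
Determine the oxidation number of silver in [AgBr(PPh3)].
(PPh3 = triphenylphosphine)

No counter-ion: the bracketed complex is neutral.
Ligand charges: 1×Br = -1; 1×PPh3 neutral; sum -1.
Ag + (-1) = 0 ⇒ Ag is +1.

+1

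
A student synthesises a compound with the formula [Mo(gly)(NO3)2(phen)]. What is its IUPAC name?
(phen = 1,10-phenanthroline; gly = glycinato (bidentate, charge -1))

(glycinato)dinitrato(1,10-phenanthroline)molybdenum(III)

There is no counter-ion, so the complex is neutral overall.
Ligand charges: 1×1,10-phenanthroline (neutral), 1×glycinato (-1 each), 2×nitrato (-1 each); total -3. So Mo + (-3) = 0, giving Mo = +3.
Ligands are named alphabetically: glycinato before nitrato before phenanthroline.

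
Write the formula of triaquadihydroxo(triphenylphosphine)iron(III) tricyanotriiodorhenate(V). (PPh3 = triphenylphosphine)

Cation [Fe…]: ligand charges -2, Fe(III) ⇒ ion charge 1+.
Anion [Re…]: ligand charges -6, Re(V) ⇒ ion charge 1−.
One 1+ cation balances one 1− anion.

[Fe(H2O)3(OH)2(PPh3)][Re(CN)3I3]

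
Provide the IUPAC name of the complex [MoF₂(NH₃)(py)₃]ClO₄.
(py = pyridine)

The 1 perchlorate counter-ion carries a total charge of -1, so each complex ion is 1+.
Ligand charges: 1×ammine (neutral), 3×pyridine (neutral), 2×fluoro (-1 each); total -2. So Mo + (-2) = 1+, giving Mo = +3.
Ligands are named alphabetically: ammine before fluoro before pyridine.

amminedifluorotris(pyridine)molybdenum(III) perchlorate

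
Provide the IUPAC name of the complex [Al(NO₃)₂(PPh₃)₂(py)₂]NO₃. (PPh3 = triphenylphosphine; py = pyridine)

dinitratobis(pyridine)bis(triphenylphosphine)aluminium(III) nitrate

The 1 nitrate counter-ion carries a total charge of -1, so each complex ion is 1+.
Ligand charges: 2×nitrato (-1 each), 2×triphenylphosphine (neutral), 2×pyridine (neutral); total -2. So Al + (-2) = 1+, giving Al = +3.
Ligands are named alphabetically: nitrato before pyridine before triphenylphosphine.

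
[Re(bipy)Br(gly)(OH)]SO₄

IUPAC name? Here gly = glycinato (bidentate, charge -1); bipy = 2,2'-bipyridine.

(2,2'-bipyridine)bromo(glycinato)hydroxorhenium(V) sulfate

The 1 sulfate counter-ion carries a total charge of -2, so each complex ion is 2+.
Ligand charges: 1×glycinato (-1 each), 1×2,2'-bipyridine (neutral), 1×bromo (-1 each), 1×hydroxo (-1 each); total -3. So Re + (-3) = 2+, giving Re = +5.
Ligands are named alphabetically: bipyridine before bromo before glycinato before hydroxo.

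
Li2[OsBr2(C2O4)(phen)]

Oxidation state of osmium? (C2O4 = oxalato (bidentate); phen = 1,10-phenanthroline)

+2

2 lithium outside the brackets (+1 each) → the complex ion is 2−.
Ligand charges: 1×C2O4 = -2; 2×Br = -2; 1×phen neutral; sum -4.
Os + (-4) = 2− ⇒ Os is +2.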